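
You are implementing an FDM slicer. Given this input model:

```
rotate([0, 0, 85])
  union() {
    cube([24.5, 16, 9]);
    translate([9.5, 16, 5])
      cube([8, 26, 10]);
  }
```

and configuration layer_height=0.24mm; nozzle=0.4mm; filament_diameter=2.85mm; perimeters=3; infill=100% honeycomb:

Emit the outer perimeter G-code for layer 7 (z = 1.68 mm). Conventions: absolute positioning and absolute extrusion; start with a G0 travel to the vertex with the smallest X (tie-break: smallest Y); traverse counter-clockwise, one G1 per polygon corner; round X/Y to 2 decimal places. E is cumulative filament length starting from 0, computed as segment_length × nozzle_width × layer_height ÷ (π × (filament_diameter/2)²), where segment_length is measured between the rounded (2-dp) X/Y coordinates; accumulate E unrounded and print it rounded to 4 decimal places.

G0 X-15.94 Y1.39 Z1.68
G1 X0.00 Y0.00 E0.2408
G1 X2.14 Y24.41 E0.6095
G1 X-13.80 Y25.80 E0.8503
G1 X-15.94 Y1.39 E1.2190

At z = 1.68 mm: the 24.5×16 cube contributes its full rectangle; the cube at (9.5, 16) does not reach this height (z outside [5, 15]); Combining (union): only the 24.5×16 cube is present, so the union is just that shape — 1 connected region; (rotated 85° about Z; rotation is an isometry so areas/perimeters/island counts are preserved). The outline is a single polygon with 4 vertices. Extrusion per mm of travel: 0.4 × 0.24 / (π × 1.425²) = 0.015048. Accumulating E over each segment gives final E = 1.2190.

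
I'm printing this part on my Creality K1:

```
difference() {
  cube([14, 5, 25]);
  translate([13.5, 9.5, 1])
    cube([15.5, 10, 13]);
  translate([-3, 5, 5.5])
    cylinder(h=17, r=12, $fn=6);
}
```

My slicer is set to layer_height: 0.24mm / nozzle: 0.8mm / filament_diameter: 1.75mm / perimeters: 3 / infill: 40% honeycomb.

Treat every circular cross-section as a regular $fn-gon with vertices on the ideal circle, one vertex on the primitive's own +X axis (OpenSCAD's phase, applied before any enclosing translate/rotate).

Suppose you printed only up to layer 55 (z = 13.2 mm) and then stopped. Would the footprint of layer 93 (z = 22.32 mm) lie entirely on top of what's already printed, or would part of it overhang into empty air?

Compare the two slices. At z = 13.2: the 14×5 cube contributes its full rectangle (area 70.00 mm²); the 15.5×10 cube at (13.5, 9.5) contributes its full rectangle (area 155.00 mm²); the cylinder at (-3, 5): section is a regular 6-gon, circumradius r=12 (area = (6/2)·12.000²·sin(360°/6) = 374.12 mm²); Taking the first minus the rest: starting from the 14×5 cube (70.00 mm²), the 15.5×10 cube at (13.5, 9.5) misses the remaining region (no effect); the r=12 cylinder at (-3, 5) partially overlaps it — only the 37.78 mm² overlap (of its 374.12 mm²) is removed, clipping the outline — area = 32.22 mm². At z = 22.32: the cube (footprint 14×5) is included at this height (area 70.00 mm²); the cube at (13.5, 9.5) is absent (z outside [1, 14]); the r=12 cylinder at (-3, 5) contributes a regular 6-gon of circumradius 12 (area = (6/2)·12.000²·sin(360°/6) = 374.12 mm²); After the difference (first − rest): starting from the 14×5 cube (70.00 mm²), the r=12 cylinder at (-3, 5) partially overlaps it — only the 37.78 mm² overlap (of its 374.12 mm²) is removed, clipping the outline — area = 32.22 mm². Checking containment: the cross-section at z = 22.32 is a subset of the cross-section at z = 13.2.

entirely on top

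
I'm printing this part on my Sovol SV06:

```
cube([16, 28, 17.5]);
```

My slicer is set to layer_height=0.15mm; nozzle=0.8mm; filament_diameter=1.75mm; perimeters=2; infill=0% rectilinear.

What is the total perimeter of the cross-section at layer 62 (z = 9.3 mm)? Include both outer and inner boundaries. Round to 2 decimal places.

At z = 9.3 mm: the cube (footprint 16×28) is included at this height (perimeter 88.00 mm). Overall, the cross-section is a single solid region. Total boundary length (outer) = 88.00 mm.

88.00 mm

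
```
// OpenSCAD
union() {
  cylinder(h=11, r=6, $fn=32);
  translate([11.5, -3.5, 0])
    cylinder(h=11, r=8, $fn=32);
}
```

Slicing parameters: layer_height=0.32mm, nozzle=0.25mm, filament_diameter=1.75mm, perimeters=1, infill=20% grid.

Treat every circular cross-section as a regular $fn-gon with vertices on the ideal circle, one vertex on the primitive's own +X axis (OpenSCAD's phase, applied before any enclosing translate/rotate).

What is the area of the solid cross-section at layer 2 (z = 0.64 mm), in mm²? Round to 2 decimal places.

At z = 0.64 mm: the cylinder: section is a regular 32-gon, circumradius r=6 (area = (32/2)·6.000²·sin(360°/32) = 112.37 mm²); the r=8 cylinder at (11.5, -3.5) gives a regular 32-gon of circumradius 8 (constant along its height) (area = (32/2)·8.000²·sin(360°/32) = 199.77 mm²); Combining (union): the regions partially overlap — summed areas 312.14 mm² minus the doubly-counted overlap 9.15 mm² gives 302.99 mm² — area = 302.99 mm². Overall, the cross-section is a single solid region. Net area = 302.99 mm².

302.99 mm²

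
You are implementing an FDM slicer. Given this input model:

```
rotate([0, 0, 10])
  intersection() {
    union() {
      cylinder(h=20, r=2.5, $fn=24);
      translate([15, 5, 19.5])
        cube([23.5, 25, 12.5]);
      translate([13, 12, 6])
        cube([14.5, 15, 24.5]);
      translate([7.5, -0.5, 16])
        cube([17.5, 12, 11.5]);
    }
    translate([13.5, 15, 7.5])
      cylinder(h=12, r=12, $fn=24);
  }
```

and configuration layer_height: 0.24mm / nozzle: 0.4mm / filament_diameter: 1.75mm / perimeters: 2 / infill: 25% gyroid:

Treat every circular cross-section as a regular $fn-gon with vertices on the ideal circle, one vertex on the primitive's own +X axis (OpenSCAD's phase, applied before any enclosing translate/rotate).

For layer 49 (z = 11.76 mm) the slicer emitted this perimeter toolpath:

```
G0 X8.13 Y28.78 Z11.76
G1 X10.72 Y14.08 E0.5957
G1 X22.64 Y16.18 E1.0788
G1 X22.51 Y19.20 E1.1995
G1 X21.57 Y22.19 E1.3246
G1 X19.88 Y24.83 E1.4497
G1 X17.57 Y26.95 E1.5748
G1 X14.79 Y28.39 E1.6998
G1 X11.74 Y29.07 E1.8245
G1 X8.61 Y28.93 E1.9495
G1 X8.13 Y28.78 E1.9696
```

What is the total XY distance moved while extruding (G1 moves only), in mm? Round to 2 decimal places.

49.35 mm

Sum the Euclidean lengths of each G1 segment: total = 49.35 mm.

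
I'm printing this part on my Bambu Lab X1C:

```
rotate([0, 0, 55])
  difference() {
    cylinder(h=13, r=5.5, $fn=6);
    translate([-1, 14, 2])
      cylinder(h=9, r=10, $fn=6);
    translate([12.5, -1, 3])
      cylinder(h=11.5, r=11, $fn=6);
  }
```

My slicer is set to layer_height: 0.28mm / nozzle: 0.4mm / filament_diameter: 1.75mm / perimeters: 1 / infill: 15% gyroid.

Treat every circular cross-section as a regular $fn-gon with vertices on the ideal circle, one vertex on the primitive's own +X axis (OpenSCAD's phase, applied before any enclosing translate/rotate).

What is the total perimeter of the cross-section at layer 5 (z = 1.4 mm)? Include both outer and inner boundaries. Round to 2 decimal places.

At z = 1.4 mm: the r=5.5 cylinder gives a regular 6-gon of circumradius 5.5 (constant along its height) (perimeter = 2·6·5.500·sin(180°/6) = 33.00 mm); the cylinder at (-1, 14) does not reach this height (z outside [2, 11]); the cylinder at (12.5, -1) is absent (z outside [3, 14.5]); Taking the first minus the rest: none of the subtracted shapes is present at this height, so the r=5.5 cylinder is unchanged — boundary = 33.00 mm; (whole slice rotated 55° about Z — lengths, areas and connectivity unchanged). Overall, the cross-section is a single solid region. Total boundary length (outer) = 33.00 mm.

33.00 mm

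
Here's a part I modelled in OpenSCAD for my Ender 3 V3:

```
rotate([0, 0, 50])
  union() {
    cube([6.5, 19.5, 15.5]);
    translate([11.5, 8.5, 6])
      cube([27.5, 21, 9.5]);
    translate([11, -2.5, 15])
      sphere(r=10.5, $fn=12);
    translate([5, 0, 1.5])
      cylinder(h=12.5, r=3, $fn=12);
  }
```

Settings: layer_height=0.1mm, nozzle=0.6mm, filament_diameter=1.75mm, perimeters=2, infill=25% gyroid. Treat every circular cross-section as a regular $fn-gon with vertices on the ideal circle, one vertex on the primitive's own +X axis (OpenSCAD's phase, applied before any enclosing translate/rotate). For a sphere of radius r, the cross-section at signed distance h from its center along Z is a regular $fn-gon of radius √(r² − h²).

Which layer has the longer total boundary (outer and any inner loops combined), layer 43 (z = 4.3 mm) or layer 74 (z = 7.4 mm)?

Layer 43 (z = 4.3): the cube is present — its section is the full 6.5×19.5 rectangle (perimeter 52.00 mm); the cube at (11.5, 8.5) is not intersected at this z (z outside [6, 15.5]); the sphere at (11, -2.5) is absent (|z−center|=10.700 > r=10.5); the cylinder at (5, 0): section is a regular 12-gon, circumradius r=3 (perimeter = 2·12·3.000·sin(180°/12) = 18.63 mm); Combining (union): the regions partially overlap (shared area 10.95 mm²), so the edge portions inside another operand are dropped and the merged outline is re-measured after clipping — boundary = 57.33 mm; (whole slice rotated 50° about Z — lengths, areas and connectivity unchanged). So its perimeter = 57.33 mm. Layer 74 (z = 7.4): the 6.5×19.5 cube contributes its full rectangle (perimeter 52.00 mm); the cube at (11.5, 8.5) (footprint 27.5×21) is included at this height (perimeter 97.00 mm); the r=10.5 sphere at (11, -2.5) contributes a regular 12-gon of circumradius √(10.5²−7.6²) = 7.245 (perimeter = 2·12·7.245·sin(180°/12) = 45.00 mm); the r=3 cylinder at (5, 0) contributes a regular 12-gon of circumradius 3 (perimeter = 2·12·3.000·sin(180°/12) = 18.63 mm); Merging all regions: the regions partially overlap (shared area 26.67 mm²), so the edge portions inside another operand are dropped and the merged outline is re-measured after clipping — boundary = 183.58 mm; (rotated 50° about Z; rotation is an isometry so areas/perimeters/island counts are preserved). So its perimeter = 183.58 mm. Layer 74 is larger (183.58 vs 57.33 mm).

layer 74 (z = 7.4 mm)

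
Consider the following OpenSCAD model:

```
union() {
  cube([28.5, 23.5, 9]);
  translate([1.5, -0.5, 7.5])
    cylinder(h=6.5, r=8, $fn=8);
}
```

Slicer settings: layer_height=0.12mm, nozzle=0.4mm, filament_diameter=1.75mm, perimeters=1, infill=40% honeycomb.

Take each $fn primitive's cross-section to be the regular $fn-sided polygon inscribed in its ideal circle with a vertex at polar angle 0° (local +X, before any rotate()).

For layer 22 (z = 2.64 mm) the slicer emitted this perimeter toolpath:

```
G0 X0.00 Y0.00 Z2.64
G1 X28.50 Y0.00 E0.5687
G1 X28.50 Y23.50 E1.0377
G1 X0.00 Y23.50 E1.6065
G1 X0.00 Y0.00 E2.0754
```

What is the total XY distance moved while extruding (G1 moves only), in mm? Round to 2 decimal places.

104.00 mm

Sum the Euclidean lengths of each G1 segment: total = 104.00 mm.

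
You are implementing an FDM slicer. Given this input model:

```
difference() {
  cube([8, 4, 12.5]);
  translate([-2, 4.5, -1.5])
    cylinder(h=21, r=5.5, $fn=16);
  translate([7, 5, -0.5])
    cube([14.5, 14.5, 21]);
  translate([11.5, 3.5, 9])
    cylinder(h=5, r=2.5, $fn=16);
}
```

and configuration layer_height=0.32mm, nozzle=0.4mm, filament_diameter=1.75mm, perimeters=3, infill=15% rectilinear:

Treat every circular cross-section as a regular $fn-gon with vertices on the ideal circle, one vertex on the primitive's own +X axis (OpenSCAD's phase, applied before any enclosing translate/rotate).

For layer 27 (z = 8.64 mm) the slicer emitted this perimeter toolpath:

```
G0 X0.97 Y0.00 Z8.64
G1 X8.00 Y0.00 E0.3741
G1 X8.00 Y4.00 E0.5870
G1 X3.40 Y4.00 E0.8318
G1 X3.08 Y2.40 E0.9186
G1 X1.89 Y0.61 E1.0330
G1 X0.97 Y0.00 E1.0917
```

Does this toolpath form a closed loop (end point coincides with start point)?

Start point (G0): (0.97, 0.00). End point (last G1): the path returns to the start — closed.

yes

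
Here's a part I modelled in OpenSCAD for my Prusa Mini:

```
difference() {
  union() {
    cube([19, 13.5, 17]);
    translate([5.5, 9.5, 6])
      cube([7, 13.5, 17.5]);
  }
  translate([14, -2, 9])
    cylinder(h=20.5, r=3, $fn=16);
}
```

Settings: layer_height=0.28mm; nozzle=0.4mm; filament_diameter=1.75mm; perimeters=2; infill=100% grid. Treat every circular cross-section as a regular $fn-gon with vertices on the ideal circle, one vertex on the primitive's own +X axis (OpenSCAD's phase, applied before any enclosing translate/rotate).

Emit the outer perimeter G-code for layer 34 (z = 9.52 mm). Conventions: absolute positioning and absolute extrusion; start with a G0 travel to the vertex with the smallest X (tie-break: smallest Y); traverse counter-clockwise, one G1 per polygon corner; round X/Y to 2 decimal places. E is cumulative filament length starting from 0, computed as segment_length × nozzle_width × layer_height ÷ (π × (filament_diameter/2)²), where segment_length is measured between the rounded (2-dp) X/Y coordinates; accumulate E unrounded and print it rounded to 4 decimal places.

At z = 9.52 mm: the cube (footprint 19×13.5) is included at this height; the cube at (5.5, 9.5) (footprint 7×13.5) is included at this height; Merging all regions: the regions partially overlap (shared area 28.00 mm²), so overlapping operands fuse into one piece — 1 connected region; the r=3 cylinder at (14, -2) gives a regular 16-gon of circumradius 3 (constant along its height); Taking the first minus the rest: starting from the result so far, the r=3 cylinder at (14, -2) partially overlaps it — only the 2.91 mm² overlap (of its 27.55 mm²) is removed, clipping the outline — 1 connected region. The outline is a single polygon with 15 vertices. Extrusion per mm of travel: 0.4 × 0.28 / (π × 0.875²) = 0.046564. Accumulating E over each segment gives final E = 3.9379.

G0 X0.00 Y0.00 Z9.52
G1 X11.80 Y0.00 E0.5495
G1 X11.88 Y0.12 E0.5562
G1 X12.85 Y0.77 E0.6105
G1 X14.00 Y1.00 E0.6652
G1 X15.15 Y0.77 E0.7198
G1 X16.12 Y0.12 E0.7741
G1 X16.20 Y0.00 E0.7808
G1 X19.00 Y0.00 E0.9112
G1 X19.00 Y13.50 E1.5398
G1 X12.50 Y13.50 E1.8425
G1 X12.50 Y23.00 E2.2849
G1 X5.50 Y23.00 E2.6108
G1 X5.50 Y13.50 E3.0532
G1 X0.00 Y13.50 E3.3093
G1 X0.00 Y0.00 E3.9379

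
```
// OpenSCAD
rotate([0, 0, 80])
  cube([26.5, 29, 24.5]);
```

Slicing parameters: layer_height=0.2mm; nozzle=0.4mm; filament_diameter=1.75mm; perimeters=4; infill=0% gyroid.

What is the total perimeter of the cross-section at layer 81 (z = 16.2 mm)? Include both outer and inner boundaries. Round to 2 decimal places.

At z = 16.2 mm: the cube (footprint 26.5×29) is included at this height (perimeter 111.00 mm); (rotated 80° about Z; rotation is an isometry so areas/perimeters/island counts are preserved). Overall, the cross-section is a single solid region. Total boundary length (outer) = 111.00 mm.

111.00 mm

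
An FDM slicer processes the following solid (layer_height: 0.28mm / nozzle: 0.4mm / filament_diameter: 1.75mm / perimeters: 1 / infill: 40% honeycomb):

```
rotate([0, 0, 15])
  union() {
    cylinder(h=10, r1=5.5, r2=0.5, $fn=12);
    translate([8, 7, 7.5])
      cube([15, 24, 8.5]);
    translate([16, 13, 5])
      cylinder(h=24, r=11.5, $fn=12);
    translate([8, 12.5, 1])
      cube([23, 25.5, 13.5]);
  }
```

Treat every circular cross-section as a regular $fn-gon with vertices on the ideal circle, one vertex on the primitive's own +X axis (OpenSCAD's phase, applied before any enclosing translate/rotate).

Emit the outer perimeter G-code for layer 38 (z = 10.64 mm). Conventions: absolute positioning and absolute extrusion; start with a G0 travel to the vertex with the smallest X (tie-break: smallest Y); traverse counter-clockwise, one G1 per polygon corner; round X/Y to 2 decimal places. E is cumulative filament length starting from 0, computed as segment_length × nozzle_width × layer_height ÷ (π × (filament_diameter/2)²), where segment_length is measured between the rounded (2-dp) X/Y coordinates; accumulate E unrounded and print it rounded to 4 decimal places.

G0 X-2.11 Y38.78 Z10.64
G1 X2.37 Y22.07 E0.8056
G1 X0.98 Y19.67 E0.9347
G1 X0.98 Y13.72 E1.2118
G1 X3.96 Y8.57 E1.4888
G1 X9.11 Y5.59 E1.7659
G1 X15.07 Y5.59 E2.0434
G1 X20.22 Y8.57 E2.3205
G1 X23.20 Y13.72 E2.5975
G1 X23.20 Y19.16 E2.8508
G1 X26.71 Y20.10 E3.0200
G1 X20.11 Y44.73 E4.2074
G1 X-2.11 Y38.78 E5.2785

At z = 10.64 mm: the cone is absent (z outside [0, 10]); the 15×24 cube at (8, 7) contributes its full rectangle; the r=11.5 cylinder at (16, 13) contributes a regular 12-gon of circumradius 11.5; the cube at (8, 12.5) (footprint 23×25.5) is included at this height; Combining (union): the regions partially overlap (shared area 550.48 mm²), so overlapping operands fuse into one piece — 1 connected region; (rotated 15° about Z; rotation is an isometry so areas/perimeters/island counts are preserved). The outline is a single polygon with 12 vertices. Extrusion per mm of travel: 0.4 × 0.28 / (π × 0.875²) = 0.046564. Accumulating E over each segment gives final E = 5.2785.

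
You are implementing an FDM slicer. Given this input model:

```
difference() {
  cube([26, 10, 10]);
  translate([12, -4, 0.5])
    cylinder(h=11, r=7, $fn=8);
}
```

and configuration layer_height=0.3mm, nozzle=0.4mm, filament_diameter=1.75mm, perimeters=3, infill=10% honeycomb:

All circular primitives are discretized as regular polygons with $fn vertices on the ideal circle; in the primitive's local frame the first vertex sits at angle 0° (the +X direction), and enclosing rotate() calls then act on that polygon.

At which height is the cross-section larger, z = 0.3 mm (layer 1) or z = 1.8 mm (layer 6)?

layer 1 (z = 0.3 mm)

Layer 1 (z = 0.3): the 26×10 cube contributes its full rectangle (area 260.00 mm²); the cylinder at (12, -4) is absent (z outside [0.5, 11.5]); After the difference (first − rest): none of the subtracted shapes is present at this height, so the 26×10 cube is unchanged — area = 260.00 mm². So its area = 260.00 mm². Layer 6 (z = 1.8): the cube (footprint 26×10) is included at this height (area 260.00 mm²); the r=7 cylinder at (12, -4) gives a regular 8-gon of circumradius 7 (constant along its height) (area = (8/2)·7.000²·sin(360°/8) = 138.59 mm²); Taking the first minus the rest: starting from the 26×10 cube (260.00 mm²), the r=7 cylinder at (12, -4) partially overlaps it — only the 19.92 mm² overlap (of its 138.59 mm²) is removed, clipping the outline — area = 240.08 mm². So its area = 240.08 mm². Layer 1 is larger (260.00 vs 240.08 mm²).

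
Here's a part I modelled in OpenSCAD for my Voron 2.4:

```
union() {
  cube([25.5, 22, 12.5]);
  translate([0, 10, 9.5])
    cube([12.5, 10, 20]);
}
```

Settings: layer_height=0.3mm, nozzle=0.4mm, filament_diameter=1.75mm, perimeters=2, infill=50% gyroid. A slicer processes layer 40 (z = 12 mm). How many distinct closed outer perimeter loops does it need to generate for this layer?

1

At z = 12 mm: the cube (footprint 25.5×22) is included at this height; the cube at (0, 10) (footprint 12.5×10) is included at this height; Taking the union: the 12.5×10 cube at (0, 10) lies entirely inside the 25.5×22 cube, so the union is just the 25.5×22 cube — 1 connected region. The result has 1 disconnected region.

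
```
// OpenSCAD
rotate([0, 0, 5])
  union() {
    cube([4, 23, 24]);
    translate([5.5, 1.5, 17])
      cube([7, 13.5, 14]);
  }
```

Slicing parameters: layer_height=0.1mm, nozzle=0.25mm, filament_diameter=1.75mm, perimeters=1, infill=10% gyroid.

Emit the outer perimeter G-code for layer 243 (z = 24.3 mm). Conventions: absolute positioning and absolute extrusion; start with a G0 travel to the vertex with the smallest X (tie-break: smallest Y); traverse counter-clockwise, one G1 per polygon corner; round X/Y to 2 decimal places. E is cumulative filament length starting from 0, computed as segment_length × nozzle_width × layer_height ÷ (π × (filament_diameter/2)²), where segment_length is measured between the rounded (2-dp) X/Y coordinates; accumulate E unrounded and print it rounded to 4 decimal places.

G0 X4.17 Y15.42 Z24.30
G1 X5.35 Y1.97 E0.1403
G1 X12.32 Y2.58 E0.2131
G1 X11.15 Y16.03 E0.3534
G1 X4.17 Y15.42 E0.4262

At z = 24.3 mm: the cube is absent (z outside [0, 24]); the cube at (5.5, 1.5) (footprint 7×13.5) is included at this height; Combining (union): only the 7×13.5 cube at (5.5, 1.5) is present, so the union is just that shape — 1 connected region; (whole slice rotated 5° about Z — lengths, areas and connectivity unchanged). The outline is a single polygon with 4 vertices. Extrusion per mm of travel: 0.25 × 0.1 / (π × 0.875²) = 0.010394. Accumulating E over each segment gives final E = 0.4262.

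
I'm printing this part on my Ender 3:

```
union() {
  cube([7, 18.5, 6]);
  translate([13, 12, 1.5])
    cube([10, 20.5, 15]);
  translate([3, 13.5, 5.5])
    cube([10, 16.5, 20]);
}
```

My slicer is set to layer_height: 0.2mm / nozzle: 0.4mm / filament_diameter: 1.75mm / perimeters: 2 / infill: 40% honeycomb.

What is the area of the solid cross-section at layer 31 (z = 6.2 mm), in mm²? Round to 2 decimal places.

370.00 mm²

At z = 6.2 mm: the cube does not reach this height (z outside [0, 6]); the 10×20.5 cube at (13, 12) contributes its full rectangle (area 205.00 mm²); the 10×16.5 cube at (3, 13.5) contributes its full rectangle (area 165.00 mm²); Taking the union: the 2 present regions share edge segments without overlapping in area, so areas simply add but the touching pieces fuse into one outline (the shared edge portions become interior and drop out of the boundary) — area = 370.00 mm². Overall, the cross-section is a single solid region. Net area = 370.00 mm².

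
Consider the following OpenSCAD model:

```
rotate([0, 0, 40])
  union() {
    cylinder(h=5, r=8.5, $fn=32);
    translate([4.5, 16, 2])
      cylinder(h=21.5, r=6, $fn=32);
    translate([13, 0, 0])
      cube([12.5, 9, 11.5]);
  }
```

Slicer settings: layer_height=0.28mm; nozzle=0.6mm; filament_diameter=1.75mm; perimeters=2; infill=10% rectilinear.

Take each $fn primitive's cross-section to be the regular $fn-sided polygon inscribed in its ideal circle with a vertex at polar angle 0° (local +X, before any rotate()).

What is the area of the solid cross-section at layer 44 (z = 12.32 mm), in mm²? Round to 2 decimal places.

112.37 mm²

At z = 12.32 mm: the cylinder does not reach this height (z outside [0, 5]); the r=6 cylinder at (4.5, 16) gives a regular 32-gon of circumradius 6 (constant along its height) (area = (32/2)·6.000²·sin(360°/32) = 112.37 mm²); the cube at (13, 0) is absent (z outside [0, 11.5]); Taking the union: only the r=6 cylinder at (4.5, 16) is present, so the union is just that shape — area = 112.37 mm²; (whole slice rotated 40° about Z — lengths, areas and connectivity unchanged). Overall, the cross-section is a single solid region. Net area = 112.37 mm².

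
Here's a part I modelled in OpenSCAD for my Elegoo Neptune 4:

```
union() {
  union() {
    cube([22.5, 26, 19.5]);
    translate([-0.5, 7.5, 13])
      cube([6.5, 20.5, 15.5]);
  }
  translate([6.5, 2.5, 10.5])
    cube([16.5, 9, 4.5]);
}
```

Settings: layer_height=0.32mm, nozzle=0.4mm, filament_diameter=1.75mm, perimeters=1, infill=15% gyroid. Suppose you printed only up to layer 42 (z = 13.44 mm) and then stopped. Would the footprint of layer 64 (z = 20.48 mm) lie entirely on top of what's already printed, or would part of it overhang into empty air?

entirely on top

Compare the two slices. At z = 13.44: the 22.5×26 cube contributes its full rectangle (area 585.00 mm²); the 6.5×20.5 cube at (-0.5, 7.5) contributes its full rectangle (area 133.25 mm²); Merging all regions: the regions partially overlap — summed areas 718.25 mm² minus the doubly-counted overlap 111.00 mm² gives 607.25 mm² — area = 607.25 mm²; the 16.5×9 cube at (6.5, 2.5) contributes its full rectangle (area 148.50 mm²); Merging all regions: the regions partially overlap — summed areas 755.75 mm² minus the doubly-counted overlap 144.00 mm² gives 611.75 mm² — area = 611.75 mm². At z = 20.48: the cube is not intersected at this z (z outside [0, 19.5]); the 6.5×20.5 cube at (-0.5, 7.5) contributes its full rectangle (area 133.25 mm²); Merging all regions: only the 6.5×20.5 cube at (-0.5, 7.5) is present, so the union is just that shape — area = 133.25 mm²; the cube at (6.5, 2.5) does not reach this height (z outside [10.5, 15]); Taking the union: only the result so far is present, so the union is just that shape — area = 133.25 mm². Checking containment: the cross-section at z = 20.48 is a subset of the cross-section at z = 13.44.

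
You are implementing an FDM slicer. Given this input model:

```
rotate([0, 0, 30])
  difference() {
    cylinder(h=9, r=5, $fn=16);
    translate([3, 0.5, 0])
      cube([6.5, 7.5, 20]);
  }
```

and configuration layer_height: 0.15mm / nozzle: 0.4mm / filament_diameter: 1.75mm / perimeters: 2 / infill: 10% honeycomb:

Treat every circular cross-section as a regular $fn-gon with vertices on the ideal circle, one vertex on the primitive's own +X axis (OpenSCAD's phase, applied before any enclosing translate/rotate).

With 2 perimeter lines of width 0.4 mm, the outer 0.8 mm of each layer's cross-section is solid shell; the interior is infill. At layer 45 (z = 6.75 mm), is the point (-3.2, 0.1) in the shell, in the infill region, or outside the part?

At z = 6.75 mm: the cylinder: section is a regular 16-gon, circumradius r=5; the cube at (3, 0.5) (footprint 6.5×7.5) is included at this height; Taking the first minus the rest: starting from the r=5 cylinder, the 6.5×7.5 cube at (3, 0.5) partially overlaps it — only the 4.33 mm² overlap (of its 48.75 mm²) is removed, clipping the outline — 1 connected region; (whole slice rotated 30° about Z — lengths, areas and connectivity unchanged). Overall, the cross-section is a single solid region. Undo the 30° rotation: the query point maps to (-2.721, 1.687) in the un-rotated model frame. The nearest boundary edge runs (-4.62, 1.91)→(-3.54, 3.54); distance from the point to it = 1.70 mm. The point is inside the cross-section and 1.70 mm from the nearest boundary — more than the 0.8 mm shell width (2 × 0.4), so it's in the infill interior.

infill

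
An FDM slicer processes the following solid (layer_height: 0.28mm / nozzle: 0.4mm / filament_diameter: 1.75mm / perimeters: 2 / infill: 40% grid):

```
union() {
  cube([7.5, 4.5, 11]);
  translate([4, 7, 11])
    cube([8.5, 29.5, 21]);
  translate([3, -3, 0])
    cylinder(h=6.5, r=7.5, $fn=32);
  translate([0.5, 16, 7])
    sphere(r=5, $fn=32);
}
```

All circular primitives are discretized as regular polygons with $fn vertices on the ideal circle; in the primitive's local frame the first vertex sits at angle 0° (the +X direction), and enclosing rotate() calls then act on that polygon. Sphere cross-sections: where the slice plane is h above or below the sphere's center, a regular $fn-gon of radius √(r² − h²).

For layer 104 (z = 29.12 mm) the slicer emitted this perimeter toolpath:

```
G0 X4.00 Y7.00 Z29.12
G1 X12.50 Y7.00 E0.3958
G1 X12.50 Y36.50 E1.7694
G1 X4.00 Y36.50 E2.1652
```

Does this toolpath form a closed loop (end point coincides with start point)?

no

Start point (G0): (4.00, 7.00). End point (last G1): the path does not return to the start — open.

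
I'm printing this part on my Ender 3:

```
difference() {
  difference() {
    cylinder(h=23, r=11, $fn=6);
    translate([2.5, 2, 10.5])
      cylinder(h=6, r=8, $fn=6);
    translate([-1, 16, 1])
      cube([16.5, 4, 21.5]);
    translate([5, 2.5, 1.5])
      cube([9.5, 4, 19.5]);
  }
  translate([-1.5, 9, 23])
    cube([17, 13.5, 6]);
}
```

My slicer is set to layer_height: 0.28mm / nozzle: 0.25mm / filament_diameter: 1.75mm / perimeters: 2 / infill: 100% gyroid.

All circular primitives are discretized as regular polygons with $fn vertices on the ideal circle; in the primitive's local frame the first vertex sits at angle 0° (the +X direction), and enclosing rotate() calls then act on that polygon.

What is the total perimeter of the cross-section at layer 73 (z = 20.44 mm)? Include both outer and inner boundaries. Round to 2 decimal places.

72.19 mm

At z = 20.44 mm: the r=11 cylinder gives a regular 6-gon of circumradius 11 (constant along its height) (perimeter = 2·6·11.000·sin(180°/6) = 66.00 mm); the cylinder at (2.5, 2) is absent (z outside [10.5, 16.5]); the 16.5×4 cube at (-1, 16) contributes its full rectangle (perimeter 41.00 mm); the cube at (5, 2.5) (footprint 9.5×4) is included at this height (perimeter 27.00 mm); Taking the first minus the rest: starting from the r=11 cylinder, the 16.5×4 cube at (-1, 16) misses the remaining region (no effect); the 9.5×4 cube at (5, 2.5) partially overlaps it — only the 13.61 mm² overlap (of its 38.00 mm²) is removed, clipping the outline — boundary = 72.19 mm; the cube at (-1.5, 9) is not intersected at this z (z outside [23, 29]); Taking the first minus the rest: none of the subtracted shapes is present at this height, so the result so far is unchanged — boundary = 72.19 mm. Overall, the cross-section is a single solid region. Total boundary length (outer) = 72.19 mm.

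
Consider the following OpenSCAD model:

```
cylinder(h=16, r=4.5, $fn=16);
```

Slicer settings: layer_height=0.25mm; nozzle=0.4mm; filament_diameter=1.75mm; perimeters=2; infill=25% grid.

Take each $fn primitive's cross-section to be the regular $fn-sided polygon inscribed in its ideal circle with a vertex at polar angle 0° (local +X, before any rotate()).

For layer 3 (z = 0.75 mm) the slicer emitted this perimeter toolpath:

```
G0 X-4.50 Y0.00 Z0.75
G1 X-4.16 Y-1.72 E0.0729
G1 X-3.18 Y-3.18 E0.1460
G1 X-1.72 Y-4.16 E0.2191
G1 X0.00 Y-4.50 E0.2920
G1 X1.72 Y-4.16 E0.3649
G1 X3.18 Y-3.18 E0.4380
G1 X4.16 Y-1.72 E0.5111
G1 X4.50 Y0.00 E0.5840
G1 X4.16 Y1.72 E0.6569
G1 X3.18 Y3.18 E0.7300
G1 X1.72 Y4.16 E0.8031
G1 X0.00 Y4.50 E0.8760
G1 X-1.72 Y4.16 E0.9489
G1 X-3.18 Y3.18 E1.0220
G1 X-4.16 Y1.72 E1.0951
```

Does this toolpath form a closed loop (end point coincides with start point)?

no

Start point (G0): (-4.50, 0.00). End point (last G1): the path does not return to the start — open.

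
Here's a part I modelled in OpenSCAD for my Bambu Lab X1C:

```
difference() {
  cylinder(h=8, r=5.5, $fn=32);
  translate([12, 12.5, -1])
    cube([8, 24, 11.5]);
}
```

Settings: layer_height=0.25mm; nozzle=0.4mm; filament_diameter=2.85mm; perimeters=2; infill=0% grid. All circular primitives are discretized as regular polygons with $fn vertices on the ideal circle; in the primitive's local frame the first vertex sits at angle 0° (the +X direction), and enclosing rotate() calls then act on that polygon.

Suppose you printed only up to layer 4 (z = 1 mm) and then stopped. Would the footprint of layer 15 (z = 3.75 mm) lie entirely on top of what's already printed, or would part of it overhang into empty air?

entirely on top

Compare the two slices. At z = 1: the r=5.5 cylinder contributes a regular 32-gon of circumradius 5.5 (area = (32/2)·5.500²·sin(360°/32) = 94.42 mm²); the cube at (12, 12.5) is present — its section is the full 8×24 rectangle (area 192.00 mm²); Taking the first minus the rest: starting from the r=5.5 cylinder (94.42 mm²), the 8×24 cube at (12, 12.5) misses the remaining region (no effect) — area = 94.42 mm². At z = 3.75: the r=5.5 cylinder gives a regular 32-gon of circumradius 5.5 (constant along its height) (area = (32/2)·5.500²·sin(360°/32) = 94.42 mm²); the cube at (12, 12.5) is present — its section is the full 8×24 rectangle (area 192.00 mm²); After the difference (first − rest): starting from the r=5.5 cylinder (94.42 mm²), the 8×24 cube at (12, 12.5) misses the remaining region (no effect) — area = 94.42 mm². Checking containment: the cross-section at z = 3.75 is a subset of the cross-section at z = 1.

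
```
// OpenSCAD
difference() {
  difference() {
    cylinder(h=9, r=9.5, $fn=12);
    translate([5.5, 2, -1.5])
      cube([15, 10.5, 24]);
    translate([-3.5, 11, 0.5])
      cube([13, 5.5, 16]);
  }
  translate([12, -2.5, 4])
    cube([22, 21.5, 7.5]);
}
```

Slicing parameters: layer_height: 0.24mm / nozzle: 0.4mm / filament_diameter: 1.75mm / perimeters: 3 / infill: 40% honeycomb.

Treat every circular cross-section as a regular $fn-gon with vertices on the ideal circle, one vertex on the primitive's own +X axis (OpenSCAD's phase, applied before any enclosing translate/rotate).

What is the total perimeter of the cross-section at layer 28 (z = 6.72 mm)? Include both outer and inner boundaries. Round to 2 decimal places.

61.25 mm

At z = 6.72 mm: the r=9.5 cylinder gives a regular 12-gon of circumradius 9.5 (constant along its height) (perimeter = 2·12·9.500·sin(180°/12) = 59.01 mm); the cube at (5.5, 2) is present — its section is the full 15×10.5 rectangle (perimeter 51.00 mm); the 13×5.5 cube at (-3.5, 11) contributes its full rectangle (perimeter 37.00 mm); Taking the first minus the rest: starting from the r=9.5 cylinder, the 15×10.5 cube at (5.5, 2) partially overlaps it — only the 12.23 mm² overlap (of its 157.50 mm²) is removed, clipping the outline; the 13×5.5 cube at (-3.5, 11) misses the remaining region (no effect) — boundary = 61.25 mm; the cube at (12, -2.5) is present — its section is the full 22×21.5 rectangle (perimeter 87.00 mm); Subtracting the remaining from the first: starting from that combined region, the 22×21.5 cube at (12, -2.5) misses the remaining region (no effect) — boundary = 61.25 mm. Overall, the cross-section is a single solid region. Total boundary length (outer) = 61.25 mm.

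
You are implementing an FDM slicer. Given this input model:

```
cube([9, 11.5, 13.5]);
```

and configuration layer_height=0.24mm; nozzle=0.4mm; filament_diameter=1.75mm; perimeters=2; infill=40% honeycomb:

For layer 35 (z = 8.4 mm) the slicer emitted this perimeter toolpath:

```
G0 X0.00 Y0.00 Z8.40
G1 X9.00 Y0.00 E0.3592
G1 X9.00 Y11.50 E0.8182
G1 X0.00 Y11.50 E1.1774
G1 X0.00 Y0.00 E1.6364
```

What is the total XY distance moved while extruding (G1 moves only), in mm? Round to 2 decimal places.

Sum the Euclidean lengths of each G1 segment: total = 41.00 mm.

41.00 mm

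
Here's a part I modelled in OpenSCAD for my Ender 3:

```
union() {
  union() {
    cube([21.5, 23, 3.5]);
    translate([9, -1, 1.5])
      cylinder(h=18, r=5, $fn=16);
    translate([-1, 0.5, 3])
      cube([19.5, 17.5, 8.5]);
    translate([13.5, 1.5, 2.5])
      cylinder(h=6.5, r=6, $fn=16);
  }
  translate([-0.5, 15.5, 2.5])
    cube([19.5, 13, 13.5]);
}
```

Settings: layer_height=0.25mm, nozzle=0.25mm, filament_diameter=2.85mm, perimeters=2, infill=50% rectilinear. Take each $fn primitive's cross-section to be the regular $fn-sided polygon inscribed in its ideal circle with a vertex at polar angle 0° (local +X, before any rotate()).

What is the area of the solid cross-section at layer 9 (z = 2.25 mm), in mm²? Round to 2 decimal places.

542.57 mm²

At z = 2.25 mm: the cube (footprint 21.5×23) is included at this height (area 494.50 mm²); the r=5 cylinder at (9, -1) contributes a regular 16-gon of circumradius 5 (area = (16/2)·5.000²·sin(360°/16) = 76.54 mm²); the cube at (-1, 0.5) is absent (z outside [3, 11.5]); the cylinder at (13.5, 1.5) does not reach this height (z outside [2.5, 9]); Combining (union): the regions partially overlap — summed areas 571.04 mm² minus the doubly-counted overlap 28.47 mm² gives 542.57 mm² — area = 542.57 mm²; the cube at (-0.5, 15.5) does not reach this height (z outside [2.5, 16]); Merging all regions: only that combined region is present, so the union is just that shape — area = 542.57 mm². Overall, the cross-section is a single solid region. Net area = 542.57 mm².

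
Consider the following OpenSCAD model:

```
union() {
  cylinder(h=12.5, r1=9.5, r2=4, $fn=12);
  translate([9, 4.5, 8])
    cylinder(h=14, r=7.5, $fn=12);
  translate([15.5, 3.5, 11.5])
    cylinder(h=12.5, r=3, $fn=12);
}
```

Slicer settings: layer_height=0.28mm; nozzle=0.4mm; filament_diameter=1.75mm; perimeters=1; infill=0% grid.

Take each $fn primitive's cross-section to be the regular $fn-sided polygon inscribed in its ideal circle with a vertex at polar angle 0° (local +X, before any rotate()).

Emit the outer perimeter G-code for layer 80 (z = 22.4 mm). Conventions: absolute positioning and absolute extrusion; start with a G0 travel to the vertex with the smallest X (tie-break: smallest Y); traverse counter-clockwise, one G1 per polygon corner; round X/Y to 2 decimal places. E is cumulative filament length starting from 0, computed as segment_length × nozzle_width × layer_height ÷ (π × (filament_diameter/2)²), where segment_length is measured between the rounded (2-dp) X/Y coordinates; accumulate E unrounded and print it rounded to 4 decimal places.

G0 X12.50 Y3.50 Z22.40
G1 X12.90 Y2.00 E0.0723
G1 X14.00 Y0.90 E0.1447
G1 X15.50 Y0.50 E0.2170
G1 X17.00 Y0.90 E0.2893
G1 X18.10 Y2.00 E0.3617
G1 X18.50 Y3.50 E0.4340
G1 X18.10 Y5.00 E0.5063
G1 X17.00 Y6.10 E0.5787
G1 X15.50 Y6.50 E0.6510
G1 X14.00 Y6.10 E0.7233
G1 X12.90 Y5.00 E0.7958
G1 X12.50 Y3.50 E0.8680

At z = 22.4 mm: the cone is not intersected at this z (z outside [0, 12.5]); the cylinder at (9, 4.5) does not reach this height (z outside [8, 22]); the r=3 cylinder at (15.5, 3.5) gives a regular 12-gon of circumradius 3 (constant along its height); Combining (union): only the r=3 cylinder at (15.5, 3.5) is present, so the union is just that shape — 1 connected region. The outline is a single polygon with 12 vertices. Extrusion per mm of travel: 0.4 × 0.28 / (π × 0.875²) = 0.046564. Accumulating E over each segment gives final E = 0.8680.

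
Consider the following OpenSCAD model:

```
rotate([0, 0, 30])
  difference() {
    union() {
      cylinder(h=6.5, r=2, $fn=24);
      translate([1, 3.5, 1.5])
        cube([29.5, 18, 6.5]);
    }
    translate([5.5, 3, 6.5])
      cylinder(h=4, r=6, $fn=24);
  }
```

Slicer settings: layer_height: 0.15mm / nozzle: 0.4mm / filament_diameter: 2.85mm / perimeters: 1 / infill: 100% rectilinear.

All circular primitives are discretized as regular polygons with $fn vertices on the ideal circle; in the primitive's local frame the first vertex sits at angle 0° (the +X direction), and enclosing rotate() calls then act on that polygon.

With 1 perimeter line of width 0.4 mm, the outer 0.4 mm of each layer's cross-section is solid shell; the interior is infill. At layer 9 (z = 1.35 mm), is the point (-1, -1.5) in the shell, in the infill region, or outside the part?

shell

At z = 1.35 mm: the r=2 cylinder contributes a regular 24-gon of circumradius 2; the cube at (1, 3.5) does not reach this height (z outside [1.5, 8]); Merging all regions: only the r=2 cylinder is present, so the union is just that shape — 1 connected region; the cylinder at (5.5, 3) is absent (z outside [6.5, 10.5]); After the difference (first − rest): none of the subtracted shapes is present at this height, so that combined region is unchanged — 1 connected region; (whole slice rotated 30° about Z — lengths, areas and connectivity unchanged). Overall, the cross-section is a single solid region. Undo the 30° rotation: the query point maps to (-1.616, -0.799) in the un-rotated model frame. The nearest boundary edge runs (-1.93, -0.52)→(-1.73, -1.00); distance from the point to it = 0.18 mm. The point is inside the cross-section, 0.18 mm from the nearest boundary — within the 0.4 mm shell band (1 × 0.4).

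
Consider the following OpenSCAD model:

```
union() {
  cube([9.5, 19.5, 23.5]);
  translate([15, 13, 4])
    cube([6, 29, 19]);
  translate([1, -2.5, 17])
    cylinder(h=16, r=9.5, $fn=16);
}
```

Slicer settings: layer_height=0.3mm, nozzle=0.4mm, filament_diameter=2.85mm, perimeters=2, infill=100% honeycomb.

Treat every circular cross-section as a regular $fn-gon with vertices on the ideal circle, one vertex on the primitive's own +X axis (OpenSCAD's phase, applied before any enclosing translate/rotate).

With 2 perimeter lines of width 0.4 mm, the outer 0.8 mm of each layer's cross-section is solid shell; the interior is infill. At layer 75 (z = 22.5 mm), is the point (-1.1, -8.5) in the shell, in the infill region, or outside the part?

infill

At z = 22.5 mm: the 9.5×19.5 cube contributes its full rectangle; the cube at (15, 13) is present — its section is the full 6×29 rectangle; the r=9.5 cylinder at (1, -2.5) contributes a regular 16-gon of circumradius 9.5; Taking the union: the regions partially overlap (shared area 52.35 mm²), so overlapping operands fuse into one piece — 2 connected regions. Overall, the cross-section has 2 separate islands. The nearest boundary edge runs (1.00, -12.00)→(-2.64, -11.28); distance from the point to it = 3.02 mm. (Shell/infill is judged within the island containing the point — the largest one.) The point is inside the cross-section and 3.02 mm from the nearest boundary — more than the 0.8 mm shell width (2 × 0.4), so it's in the infill interior.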